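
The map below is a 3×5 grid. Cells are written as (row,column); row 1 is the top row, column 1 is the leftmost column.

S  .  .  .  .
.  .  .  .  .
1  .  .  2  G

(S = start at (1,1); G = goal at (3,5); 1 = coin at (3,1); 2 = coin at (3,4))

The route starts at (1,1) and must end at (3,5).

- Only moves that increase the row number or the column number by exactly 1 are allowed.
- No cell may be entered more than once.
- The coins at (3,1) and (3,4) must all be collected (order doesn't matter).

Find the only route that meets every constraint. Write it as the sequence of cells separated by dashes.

(1,1) - (2,1) - (3,1) - (3,2) - (3,3) - (3,4) - (3,5)

Moves only go right or down, so the column and row indices never decrease.
Route from (1,1): down 2 to (3,1), right 4 to (3,5) — 6 moves in all.
Check: all required cells visited.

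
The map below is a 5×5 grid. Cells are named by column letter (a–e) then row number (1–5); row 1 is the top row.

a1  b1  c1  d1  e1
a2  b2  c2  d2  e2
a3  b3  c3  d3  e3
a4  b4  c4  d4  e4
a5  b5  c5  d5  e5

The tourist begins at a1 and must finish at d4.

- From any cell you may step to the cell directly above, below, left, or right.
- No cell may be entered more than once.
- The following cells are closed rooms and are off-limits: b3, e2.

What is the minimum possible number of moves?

6

The Manhattan distance from a1 to d4 is |1−4| + |1−4| = 6, so at least 6 moves are needed.
A route of 6 moves achieves this: a1 → a2 → a3 → a4 → b4 → c4 → d4.
Since 6 matches the lower bound, it is optimal.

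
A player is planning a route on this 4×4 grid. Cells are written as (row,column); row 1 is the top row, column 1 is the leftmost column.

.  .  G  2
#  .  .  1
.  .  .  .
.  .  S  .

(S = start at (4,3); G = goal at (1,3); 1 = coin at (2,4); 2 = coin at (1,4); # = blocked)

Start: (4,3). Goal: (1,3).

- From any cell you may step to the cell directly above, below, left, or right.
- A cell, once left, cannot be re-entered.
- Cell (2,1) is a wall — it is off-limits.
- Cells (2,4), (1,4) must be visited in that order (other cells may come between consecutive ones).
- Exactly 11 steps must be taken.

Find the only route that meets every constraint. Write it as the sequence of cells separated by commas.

The waypoints must appear in the order (2,4), (1,4), with no cell reused.
Route from (4,3): 2× left (reaching (4,1)), up to (3,1), right to (3,2), up to (2,2), right to (2,3), down to (3,3), right to (3,4), 2× up (reaching (1,4)), left to (1,3) — 11 moves in all.
Check: order respected (1 at step 9, 2 at step 10); 11 moves as required.

(4,3), (4,2), (4,1), (3,1), (3,2), (2,2), (2,3), (3,3), (3,4), (2,4), (1,4), (1,3)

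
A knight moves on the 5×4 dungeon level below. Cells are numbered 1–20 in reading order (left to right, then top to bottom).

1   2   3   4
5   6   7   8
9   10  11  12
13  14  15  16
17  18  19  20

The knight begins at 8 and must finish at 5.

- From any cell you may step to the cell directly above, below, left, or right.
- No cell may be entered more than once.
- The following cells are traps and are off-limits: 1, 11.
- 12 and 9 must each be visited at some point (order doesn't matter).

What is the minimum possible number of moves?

Any route passes through 12 and 9 in some order between 8 and 5. Summing Manhattan distances along each leg and taking the cheapest ordering (8 → 12 → 9 → 5) gives a lower bound of 1 + 3 + 1 = 5 moves.
That bound ignores the blocked cells. Measuring each leg by the fewest moves that actually steer around them (8→12: 1; 12→9: 5; 9→5: 1) raises the lower bound to 7.
A route of 7 moves exists: 8 → 12 → 16 → 15 → 14 → 10 → 9 → 5.
Since 7 matches that lower bound, it is optimal.

7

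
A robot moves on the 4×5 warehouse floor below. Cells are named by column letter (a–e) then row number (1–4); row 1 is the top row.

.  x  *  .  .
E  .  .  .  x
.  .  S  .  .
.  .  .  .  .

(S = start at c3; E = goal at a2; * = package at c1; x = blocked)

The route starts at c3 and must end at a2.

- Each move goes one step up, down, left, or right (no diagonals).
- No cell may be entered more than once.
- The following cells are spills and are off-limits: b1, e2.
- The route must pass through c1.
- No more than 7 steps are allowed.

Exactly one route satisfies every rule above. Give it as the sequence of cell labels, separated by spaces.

The budget equals the shortest possible length, so every move has to be on a shortest route through the required cells.
Route from c3: right 1 to d3, up 2 to d1, left 1 to c1, down 1 to c2, left 2 to a2 — 7 moves in all.
Check: all required cells visited; 7 ≤ 7 moves.

c3 d3 d2 d1 c1 c2 b2 a2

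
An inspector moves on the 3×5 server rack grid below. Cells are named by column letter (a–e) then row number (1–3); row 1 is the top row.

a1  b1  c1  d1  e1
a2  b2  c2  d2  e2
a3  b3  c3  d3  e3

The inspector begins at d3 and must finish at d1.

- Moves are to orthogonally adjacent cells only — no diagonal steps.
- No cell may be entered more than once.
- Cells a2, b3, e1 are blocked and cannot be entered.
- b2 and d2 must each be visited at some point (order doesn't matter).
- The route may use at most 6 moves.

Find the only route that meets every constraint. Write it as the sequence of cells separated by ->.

Any route must reach b2 and d2 and still end at d1 within 6 moves, so the order of the required stops is forced.
Route from d3: up to d2, 2× left (reaching b2), up to b1, 2× right (reaching d1) — 6 moves in all.
Check: all required cells visited; 6 ≤ 6 moves.

d3 -> d2 -> c2 -> b2 -> b1 -> c1 -> d1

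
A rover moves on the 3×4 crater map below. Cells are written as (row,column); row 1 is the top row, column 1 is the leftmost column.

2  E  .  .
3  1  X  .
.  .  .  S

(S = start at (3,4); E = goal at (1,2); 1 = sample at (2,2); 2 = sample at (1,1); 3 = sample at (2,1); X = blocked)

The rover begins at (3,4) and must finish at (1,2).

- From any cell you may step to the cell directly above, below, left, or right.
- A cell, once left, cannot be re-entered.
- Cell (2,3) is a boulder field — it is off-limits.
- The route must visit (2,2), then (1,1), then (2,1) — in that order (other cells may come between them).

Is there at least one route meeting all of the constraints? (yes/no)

no

Ignoring the required order, 1 revisit-free route from (3,4) to (1,2) passes through all of (2,2), (1,1), and (2,1); the waypoint orders that occur are (2,2) → (2,1) → (1,1) (1) — never (2,2) → (1,1) → (2,1).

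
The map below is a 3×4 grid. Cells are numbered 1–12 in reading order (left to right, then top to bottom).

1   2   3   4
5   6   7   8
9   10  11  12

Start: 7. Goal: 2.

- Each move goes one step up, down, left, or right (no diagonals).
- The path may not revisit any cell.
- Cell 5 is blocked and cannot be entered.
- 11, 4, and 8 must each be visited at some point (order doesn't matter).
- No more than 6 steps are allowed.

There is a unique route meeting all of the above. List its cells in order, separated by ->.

7 -> 11 -> 12 -> 8 -> 4 -> 3 -> 2

The 6-move cap with required stops at 11, 4, 8 leaves no slack for detours.
Route from 7: down to 11, right to 12, 2× up (reaching 4), 2× left (reaching 2) — 6 moves in all.
Check: all required cells visited; 6 ≤ 6 moves.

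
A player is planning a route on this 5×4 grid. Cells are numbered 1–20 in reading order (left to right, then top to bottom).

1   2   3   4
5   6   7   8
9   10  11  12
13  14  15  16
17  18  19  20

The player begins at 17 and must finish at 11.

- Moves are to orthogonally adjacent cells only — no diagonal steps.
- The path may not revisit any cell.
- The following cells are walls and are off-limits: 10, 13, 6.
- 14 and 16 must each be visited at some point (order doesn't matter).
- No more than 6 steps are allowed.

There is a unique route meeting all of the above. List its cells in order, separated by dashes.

The budget equals the shortest possible length, so every move has to be on a shortest route through the required cells.
Route from 17: right 1 to 18, up 1 to 14, right 2 to 16, up 1 to 12, left 1 to 11 — 6 moves in all.
Check: all required cells visited; 6 ≤ 6 moves.

17 - 18 - 14 - 15 - 16 - 12 - 11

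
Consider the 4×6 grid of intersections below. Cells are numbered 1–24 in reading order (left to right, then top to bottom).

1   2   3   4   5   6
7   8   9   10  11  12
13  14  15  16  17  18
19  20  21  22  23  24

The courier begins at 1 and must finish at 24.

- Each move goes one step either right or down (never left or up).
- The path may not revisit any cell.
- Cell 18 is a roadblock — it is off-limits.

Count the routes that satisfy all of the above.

A right/down-only route from 1 to 24 makes exactly 3 down-moves and 5 right-moves in some order.
With no other constraints that would be C(8,3) = 56 routes.
Subtract routes through each blocked cell (inclusion–exclusion for overlaps): − through 18: 21 → 35.
That gives 35 routes.

35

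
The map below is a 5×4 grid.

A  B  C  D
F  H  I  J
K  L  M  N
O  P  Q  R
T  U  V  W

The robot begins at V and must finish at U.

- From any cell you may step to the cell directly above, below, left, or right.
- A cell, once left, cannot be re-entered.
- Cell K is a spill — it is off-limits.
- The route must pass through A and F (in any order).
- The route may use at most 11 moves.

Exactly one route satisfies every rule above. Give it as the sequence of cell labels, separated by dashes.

V - Q - M - I - C - B - A - F - H - L - P - U

Any route must reach A and F and still end at U within 11 moves, so the order of the required stops is forced.
Route from V: 4× up (reaching C), 2× left (reaching A), down to F, right to H, 3× down (reaching U) — 11 moves in all.
Check: all required cells visited; 11 ≤ 11 moves.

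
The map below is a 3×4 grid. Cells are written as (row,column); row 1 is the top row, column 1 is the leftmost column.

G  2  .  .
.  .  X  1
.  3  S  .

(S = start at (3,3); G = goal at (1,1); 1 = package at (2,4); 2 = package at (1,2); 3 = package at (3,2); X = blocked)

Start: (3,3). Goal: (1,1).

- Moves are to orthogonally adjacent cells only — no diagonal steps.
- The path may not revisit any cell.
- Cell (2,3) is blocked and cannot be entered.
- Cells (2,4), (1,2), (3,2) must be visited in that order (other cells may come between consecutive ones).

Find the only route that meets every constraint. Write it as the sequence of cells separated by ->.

(3,3) -> (3,4) -> (2,4) -> (1,4) -> (1,3) -> (1,2) -> (2,2) -> (3,2) -> (3,1) -> (2,1) -> (1,1)

The waypoints must appear in the order (2,4), (1,2), (3,2), with no cell reused.
Route from (3,3): right 1 to (3,4), up 2 to (1,4), left 2 to (1,2), down 2 to (3,2), left 1 to (3,1), up 2 to (1,1) — 10 moves in all.
Check: order respected (1 at step 2, 2 at step 5, 3 at step 7).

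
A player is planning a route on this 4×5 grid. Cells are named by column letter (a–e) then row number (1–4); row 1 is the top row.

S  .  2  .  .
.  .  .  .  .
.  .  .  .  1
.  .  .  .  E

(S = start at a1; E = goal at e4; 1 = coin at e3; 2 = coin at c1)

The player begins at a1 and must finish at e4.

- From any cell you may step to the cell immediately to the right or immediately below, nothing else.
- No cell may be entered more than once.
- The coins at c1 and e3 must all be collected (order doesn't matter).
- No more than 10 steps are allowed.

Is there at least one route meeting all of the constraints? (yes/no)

One route that works: a1 → b1 → c1 → c2 → c3 → d3 → e3 → e4.

yes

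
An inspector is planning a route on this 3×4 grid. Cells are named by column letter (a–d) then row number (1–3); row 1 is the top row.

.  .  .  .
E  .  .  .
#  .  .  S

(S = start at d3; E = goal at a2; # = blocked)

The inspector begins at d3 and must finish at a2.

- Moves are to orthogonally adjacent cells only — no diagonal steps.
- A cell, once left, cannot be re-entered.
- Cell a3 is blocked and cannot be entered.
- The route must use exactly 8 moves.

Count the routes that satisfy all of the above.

Need simple routes of exactly 8 moves from d3 to a2 (Manhattan distance 4, so 2 moves are spent on a detour and 2 undoing it).
Enumerating: d3 d2 d1 c1 c2 c3 b3 b2 a2 | d3 d2 d1 c1 c2 b2 b1 a1 a2 | d3 d2 c2 c3 b3 b2 b1 a1 a2 | d3 c3 c2 d2 d1 c1 b1 b2 a2 | d3 c3 c2 d2 d1 c1 b1 a1 a2 | d3 c3 b3 b2 c2 c1 b1 a1 a2.
That gives 6 routes.

6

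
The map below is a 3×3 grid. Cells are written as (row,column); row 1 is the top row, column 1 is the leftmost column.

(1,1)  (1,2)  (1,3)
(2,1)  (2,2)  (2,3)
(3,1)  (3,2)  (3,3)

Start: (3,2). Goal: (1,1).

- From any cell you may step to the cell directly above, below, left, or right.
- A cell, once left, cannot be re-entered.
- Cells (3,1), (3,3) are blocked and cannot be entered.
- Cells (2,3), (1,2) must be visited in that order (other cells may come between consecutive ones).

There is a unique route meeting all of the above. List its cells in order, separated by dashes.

(3,2) - (2,2) - (2,3) - (1,3) - (1,2) - (1,1)

The waypoints must appear in the order (2,3), (1,2), with no cell reused.
Route from (3,2): up 1 to (2,2), right 1 to (2,3), up 1 to (1,3), left 2 to (1,1) — 5 moves in all.
Check: order respected ((2,3) at step 2, (1,2) at step 4).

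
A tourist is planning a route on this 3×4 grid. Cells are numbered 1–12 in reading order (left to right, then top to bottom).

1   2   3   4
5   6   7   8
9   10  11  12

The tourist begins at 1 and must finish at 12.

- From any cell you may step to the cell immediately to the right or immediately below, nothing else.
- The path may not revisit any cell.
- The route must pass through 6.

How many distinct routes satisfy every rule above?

A right/down-only route from 1 to 12 makes exactly 2 down-moves and 3 right-moves in some order.
With no other constraints that would be C(5,2) = 10 routes.
Split at 6 and multiply the segment counts: 1→6: 2; 6→12: 3; product = 6.
That gives 6 routes.

6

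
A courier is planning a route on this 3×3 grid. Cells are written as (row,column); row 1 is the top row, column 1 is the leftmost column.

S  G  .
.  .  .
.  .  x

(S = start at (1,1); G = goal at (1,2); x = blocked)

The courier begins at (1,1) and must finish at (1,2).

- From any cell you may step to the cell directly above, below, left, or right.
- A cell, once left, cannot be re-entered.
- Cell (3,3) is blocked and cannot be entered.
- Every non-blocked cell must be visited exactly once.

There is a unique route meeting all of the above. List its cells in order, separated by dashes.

Need to visit all 8 open cells exactly once, starting at (1,1) and ending at (1,2).
Cell (3,1) has only two open neighbours ((2,1) and (3,2)), so the path must pass straight through it: one of those is the cell it's entered from and the other is where it exits.
Route from (1,1): down 2 to (3,1), right 1 to (3,2), up 1 to (2,2), right 1 to (2,3), up 1 to (1,3), left 1 to (1,2) — 7 moves in all.
Check: all 8 open cells covered.

(1,1) - (2,1) - (3,1) - (3,2) - (2,2) - (2,3) - (1,3) - (1,2)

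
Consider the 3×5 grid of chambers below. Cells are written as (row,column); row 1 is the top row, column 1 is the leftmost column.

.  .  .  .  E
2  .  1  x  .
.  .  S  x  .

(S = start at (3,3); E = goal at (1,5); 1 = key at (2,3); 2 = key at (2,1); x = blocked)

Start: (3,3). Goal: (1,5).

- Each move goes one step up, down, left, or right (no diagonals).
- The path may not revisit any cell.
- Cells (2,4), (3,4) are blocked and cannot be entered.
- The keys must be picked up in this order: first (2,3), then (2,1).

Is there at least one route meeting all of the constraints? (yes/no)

yes

One route that works: (3,3) → (2,3) → (2,2) → (2,1) → (1,1) → (1,2) → (1,3) → (1,4) → (1,5).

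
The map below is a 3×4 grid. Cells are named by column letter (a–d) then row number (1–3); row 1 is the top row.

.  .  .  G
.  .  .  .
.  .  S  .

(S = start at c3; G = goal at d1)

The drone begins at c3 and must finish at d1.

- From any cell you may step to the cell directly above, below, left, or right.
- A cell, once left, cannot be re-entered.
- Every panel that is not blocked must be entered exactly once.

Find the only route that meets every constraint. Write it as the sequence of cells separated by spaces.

Need to visit all 12 open cells exactly once, starting at c3 and ending at d1.
Cell a1 has only two open neighbours (a2 and b1), so the path must pass straight through it: one of those is the cell it's entered from and the other is where it exits.
Route from c3: right 1 to d3, up 1 to d2, left 2 to b2, down 1 to b3, left 1 to a3, up 2 to a1, right 3 to d1 — 11 moves in all.
Check: all 12 open cells covered.

c3 d3 d2 c2 b2 b3 a3 a2 a1 b1 c1 d1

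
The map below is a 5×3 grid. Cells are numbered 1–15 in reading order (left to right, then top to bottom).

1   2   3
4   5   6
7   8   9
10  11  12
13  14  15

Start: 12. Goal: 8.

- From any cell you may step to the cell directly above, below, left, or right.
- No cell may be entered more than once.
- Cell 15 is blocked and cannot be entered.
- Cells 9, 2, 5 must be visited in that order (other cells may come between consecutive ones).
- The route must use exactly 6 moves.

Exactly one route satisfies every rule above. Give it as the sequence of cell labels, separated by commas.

The waypoints must appear in the order 9, 2, 5, with no cell reused.
Route from 12: up 3 to 3, left 1 to 2, down 2 to 8 — 6 moves in all.
Check: order respected (9 at step 1, 2 at step 4, 5 at step 5); 6 moves as required.

12, 9, 6, 3, 2, 5, 8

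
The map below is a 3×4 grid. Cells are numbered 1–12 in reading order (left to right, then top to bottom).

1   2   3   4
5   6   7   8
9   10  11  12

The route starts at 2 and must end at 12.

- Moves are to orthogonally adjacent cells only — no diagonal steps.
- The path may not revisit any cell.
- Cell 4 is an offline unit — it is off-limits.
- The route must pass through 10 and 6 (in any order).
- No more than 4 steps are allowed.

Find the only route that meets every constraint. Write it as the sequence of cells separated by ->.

2 -> 6 -> 10 -> 11 -> 12

The 4-move cap with required stops at 10, 6 leaves no slack for detours.
Route from 2: down 2 to 10, right 2 to 12 — 4 moves in all.
Check: all required cells visited; 4 ≤ 4 moves.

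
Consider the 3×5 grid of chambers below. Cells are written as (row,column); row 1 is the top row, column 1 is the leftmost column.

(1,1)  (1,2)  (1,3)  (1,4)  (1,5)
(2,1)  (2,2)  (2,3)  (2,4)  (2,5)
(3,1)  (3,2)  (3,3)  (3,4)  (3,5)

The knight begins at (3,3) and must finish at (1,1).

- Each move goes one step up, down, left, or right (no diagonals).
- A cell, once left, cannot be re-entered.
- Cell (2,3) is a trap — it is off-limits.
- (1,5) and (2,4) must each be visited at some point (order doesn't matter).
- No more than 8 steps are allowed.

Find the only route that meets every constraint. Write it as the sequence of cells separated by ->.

Any route must reach (1,5) and (2,4) and still end at (1,1) within 8 moves, so the order of the required stops is forced.
Route from (3,3): right to (3,4), up to (2,4), right to (2,5), up to (1,5), 4× left (reaching (1,1)) — 8 moves in all.
Check: all required cells visited; 8 ≤ 8 moves.

(3,3) -> (3,4) -> (2,4) -> (2,5) -> (1,5) -> (1,4) -> (1,3) -> (1,2) -> (1,1)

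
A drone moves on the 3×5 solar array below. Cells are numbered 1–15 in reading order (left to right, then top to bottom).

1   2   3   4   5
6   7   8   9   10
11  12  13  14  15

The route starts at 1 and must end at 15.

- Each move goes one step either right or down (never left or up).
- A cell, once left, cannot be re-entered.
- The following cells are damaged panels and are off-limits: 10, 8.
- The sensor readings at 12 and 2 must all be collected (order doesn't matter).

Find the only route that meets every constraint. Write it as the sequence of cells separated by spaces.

1 2 7 12 13 14 15

Moves only go right or down, so the column and row indices never decrease.
Route from 1: right to 2, 2× down (reaching 12), 3× right (reaching 15) — 6 moves in all.
Check: all required cells visited.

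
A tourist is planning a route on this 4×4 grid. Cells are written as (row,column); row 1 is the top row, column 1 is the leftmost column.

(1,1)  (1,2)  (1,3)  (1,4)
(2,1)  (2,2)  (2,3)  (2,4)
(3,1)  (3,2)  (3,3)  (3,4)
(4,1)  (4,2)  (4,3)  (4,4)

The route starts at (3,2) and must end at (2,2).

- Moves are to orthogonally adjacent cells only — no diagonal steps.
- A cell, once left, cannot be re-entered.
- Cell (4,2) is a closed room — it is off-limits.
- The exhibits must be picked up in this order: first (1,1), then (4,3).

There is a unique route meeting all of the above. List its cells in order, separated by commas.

(3,2), (3,1), (2,1), (1,1), (1,2), (1,3), (1,4), (2,4), (3,4), (4,4), (4,3), (3,3), (2,3), (2,2)

The waypoints must appear in the order (1,1), (4,3), with no cell reused.
Route from (3,2): left to (3,1), 2× up (reaching (1,1)), 3× right (reaching (1,4)), 3× down (reaching (4,4)), left to (4,3), 2× up (reaching (2,3)), left to (2,2) — 13 moves in all.
Check: order respected ((1,1) at step 3, (4,3) at step 10).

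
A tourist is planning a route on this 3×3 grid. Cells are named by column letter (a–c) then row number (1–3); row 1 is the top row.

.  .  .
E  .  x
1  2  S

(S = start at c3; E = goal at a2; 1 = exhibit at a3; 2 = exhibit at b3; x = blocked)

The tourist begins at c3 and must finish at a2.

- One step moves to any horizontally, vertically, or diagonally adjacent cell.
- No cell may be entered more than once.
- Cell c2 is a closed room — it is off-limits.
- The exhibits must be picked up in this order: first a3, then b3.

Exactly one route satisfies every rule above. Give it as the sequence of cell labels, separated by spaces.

The waypoints must appear in the order a3, b3, with no cell reused.
Route from c3: up-left 1 to b2, down-left 1 to a3, right 1 to b3, up-left 1 to a2 — 4 moves in all.
Check: order respected (1 at step 2, 2 at step 3).

c3 b2 a3 b3 a2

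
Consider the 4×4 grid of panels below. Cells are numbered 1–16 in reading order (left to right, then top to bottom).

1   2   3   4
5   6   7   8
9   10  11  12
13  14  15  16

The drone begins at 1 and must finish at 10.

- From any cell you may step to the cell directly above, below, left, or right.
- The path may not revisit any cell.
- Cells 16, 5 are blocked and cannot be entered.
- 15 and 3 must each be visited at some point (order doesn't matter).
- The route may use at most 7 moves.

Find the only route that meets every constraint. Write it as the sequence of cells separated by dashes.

1 - 2 - 3 - 7 - 11 - 15 - 14 - 10

The budget equals the shortest possible length, so every move has to be on a shortest route through the required cells.
Route from 1: right 2 to 3, down 3 to 15, left 1 to 14, up 1 to 10 — 7 moves in all.
Check: all required cells visited; 7 ≤ 7 moves.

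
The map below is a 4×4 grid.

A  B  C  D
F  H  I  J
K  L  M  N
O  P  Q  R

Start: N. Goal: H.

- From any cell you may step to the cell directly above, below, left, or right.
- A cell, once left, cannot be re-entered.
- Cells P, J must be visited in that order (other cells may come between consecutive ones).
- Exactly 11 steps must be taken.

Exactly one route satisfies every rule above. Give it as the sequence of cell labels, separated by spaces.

The waypoints must appear in the order P, J, with no cell reused.
Route from N: down to R, 2× left (reaching P), up to L, right to M, up to I, right to J, up to D, 2× left (reaching B), down to H — 11 moves in all.
Check: order respected (P at step 3, J at step 7); 11 moves as required.

N R Q P L M I J D C B H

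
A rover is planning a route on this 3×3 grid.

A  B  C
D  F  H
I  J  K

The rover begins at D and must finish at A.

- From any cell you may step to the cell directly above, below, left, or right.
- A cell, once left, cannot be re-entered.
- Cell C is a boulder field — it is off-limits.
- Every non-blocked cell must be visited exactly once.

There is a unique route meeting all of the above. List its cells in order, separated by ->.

Need to visit all 8 open cells exactly once, starting at D and ending at A.
Cell B has only two open neighbours (F and A), so the path must pass straight through it: one of those is the cell it's entered from and the other is where it exits.
Route from D: down to I, 2× right (reaching K), up to H, left to F, up to B, left to A — 7 moves in all.
Check: all 8 open cells covered.

D -> I -> J -> K -> H -> F -> B -> A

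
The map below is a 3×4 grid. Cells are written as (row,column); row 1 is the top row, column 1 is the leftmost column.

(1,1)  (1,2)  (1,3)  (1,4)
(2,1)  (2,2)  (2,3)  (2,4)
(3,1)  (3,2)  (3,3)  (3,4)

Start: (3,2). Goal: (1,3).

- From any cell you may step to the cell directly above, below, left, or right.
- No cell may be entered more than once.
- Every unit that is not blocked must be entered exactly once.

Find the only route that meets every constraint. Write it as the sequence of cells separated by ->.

(3,2) -> (3,1) -> (2,1) -> (1,1) -> (1,2) -> (2,2) -> (2,3) -> (3,3) -> (3,4) -> (2,4) -> (1,4) -> (1,3)

Need to visit all 12 open cells exactly once, starting at (3,2) and ending at (1,3).
Cell (3,4) has only two open neighbours ((2,4) and (3,3)), so the path must pass straight through it: one of those is the cell it's entered from and the other is where it exits.
Route from (3,2): left to (3,1), 2× up (reaching (1,1)), right to (1,2), down to (2,2), right to (2,3), down to (3,3), right to (3,4), 2× up (reaching (1,4)), left to (1,3) — 11 moves in all.
Check: all 12 open cells covered.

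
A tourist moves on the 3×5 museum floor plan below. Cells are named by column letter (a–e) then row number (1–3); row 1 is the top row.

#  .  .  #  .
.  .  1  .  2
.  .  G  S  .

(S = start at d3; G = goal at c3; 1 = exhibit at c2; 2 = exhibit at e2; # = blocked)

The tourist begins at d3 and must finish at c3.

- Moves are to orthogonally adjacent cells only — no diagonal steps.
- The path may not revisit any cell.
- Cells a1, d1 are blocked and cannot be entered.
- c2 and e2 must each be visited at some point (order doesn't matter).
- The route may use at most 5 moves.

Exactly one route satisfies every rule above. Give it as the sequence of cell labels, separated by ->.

The budget equals the shortest possible length, so every move has to be on a shortest route through the required cells.
Route from d3: right 1 to e3, up 1 to e2, left 2 to c2, down 1 to c3 — 5 moves in all.
Check: all required cells visited; 5 ≤ 5 moves.

d3 -> e3 -> e2 -> d2 -> c2 -> c3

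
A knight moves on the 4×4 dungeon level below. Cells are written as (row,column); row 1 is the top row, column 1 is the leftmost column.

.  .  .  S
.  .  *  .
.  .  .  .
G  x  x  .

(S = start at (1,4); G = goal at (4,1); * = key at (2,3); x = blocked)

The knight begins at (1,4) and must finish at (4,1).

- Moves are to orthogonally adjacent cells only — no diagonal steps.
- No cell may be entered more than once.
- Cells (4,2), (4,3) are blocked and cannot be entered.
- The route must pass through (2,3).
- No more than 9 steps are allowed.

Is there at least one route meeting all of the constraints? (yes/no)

One route that works: (1,4) → (2,4) → (2,3) → (3,3) → (3,2) → (3,1) → (4,1).

yes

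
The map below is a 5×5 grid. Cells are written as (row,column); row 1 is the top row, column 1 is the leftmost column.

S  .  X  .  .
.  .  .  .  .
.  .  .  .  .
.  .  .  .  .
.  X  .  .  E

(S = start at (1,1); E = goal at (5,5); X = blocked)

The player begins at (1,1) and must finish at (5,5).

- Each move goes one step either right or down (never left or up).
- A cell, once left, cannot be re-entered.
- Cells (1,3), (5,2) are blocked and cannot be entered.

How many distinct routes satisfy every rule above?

50

A right/down-only route from (1,1) to (5,5) makes exactly 4 down-moves and 4 right-moves in some order.
With no other constraints that would be C(8,4) = 70 routes.
Subtract routes through each blocked cell (inclusion–exclusion for overlaps): − through (1,3): 15 − through (5,2): 5 → 50.
That gives 50 routes.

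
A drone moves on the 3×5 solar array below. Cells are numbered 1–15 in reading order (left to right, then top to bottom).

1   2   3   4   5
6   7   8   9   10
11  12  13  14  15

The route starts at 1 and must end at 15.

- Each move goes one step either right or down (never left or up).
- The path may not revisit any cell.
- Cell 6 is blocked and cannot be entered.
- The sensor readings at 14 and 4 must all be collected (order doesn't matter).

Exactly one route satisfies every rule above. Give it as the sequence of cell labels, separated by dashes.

Moves only go right or down, so the column and row indices never decrease.
Route from 1: right 3 to 4, down 2 to 14, right 1 to 15 — 6 moves in all.
Check: all required cells visited.

1 - 2 - 3 - 4 - 9 - 14 - 15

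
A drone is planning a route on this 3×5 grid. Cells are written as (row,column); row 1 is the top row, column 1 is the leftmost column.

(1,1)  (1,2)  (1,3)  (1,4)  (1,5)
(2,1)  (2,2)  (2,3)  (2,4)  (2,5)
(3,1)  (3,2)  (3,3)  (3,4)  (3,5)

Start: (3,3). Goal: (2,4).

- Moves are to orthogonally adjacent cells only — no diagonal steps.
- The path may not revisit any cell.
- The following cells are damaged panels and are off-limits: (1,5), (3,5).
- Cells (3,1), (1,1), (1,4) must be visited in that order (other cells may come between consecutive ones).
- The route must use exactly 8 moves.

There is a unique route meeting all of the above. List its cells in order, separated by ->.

(3,3) -> (3,2) -> (3,1) -> (2,1) -> (1,1) -> (1,2) -> (1,3) -> (1,4) -> (2,4)

The waypoints must appear in the order (3,1), (1,1), (1,4), with no cell reused.
Route from (3,3): 2× left (reaching (3,1)), 2× up (reaching (1,1)), 3× right (reaching (1,4)), down to (2,4) — 8 moves in all.
Check: order respected ((3,1) at step 2, (1,1) at step 4, (1,4) at step 7); 8 moves as required.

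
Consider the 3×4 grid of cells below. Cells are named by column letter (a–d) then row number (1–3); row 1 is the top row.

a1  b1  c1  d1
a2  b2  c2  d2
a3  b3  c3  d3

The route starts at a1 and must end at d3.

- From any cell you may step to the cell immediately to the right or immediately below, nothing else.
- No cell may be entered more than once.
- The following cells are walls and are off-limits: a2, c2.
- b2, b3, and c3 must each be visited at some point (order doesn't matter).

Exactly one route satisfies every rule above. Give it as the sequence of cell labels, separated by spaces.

a1 b1 b2 b3 c3 d3

Moves only go right or down, so the column and row indices never decrease.
Route from a1: right 1 to b1, down 2 to b3, right 2 to d3 — 5 moves in all.
Check: all required cells visited.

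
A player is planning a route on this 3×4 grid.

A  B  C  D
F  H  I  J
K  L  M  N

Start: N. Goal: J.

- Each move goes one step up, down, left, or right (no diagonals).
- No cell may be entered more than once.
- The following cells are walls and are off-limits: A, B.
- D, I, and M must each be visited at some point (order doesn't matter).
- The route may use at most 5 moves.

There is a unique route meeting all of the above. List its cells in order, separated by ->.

N -> M -> I -> C -> D -> J

The 5-move cap with required stops at D, I, M leaves no slack for detours.
Route from N: left 1 to M, up 2 to C, right 1 to D, down 1 to J — 5 moves in all.
Check: all required cells visited; 5 ≤ 5 moves.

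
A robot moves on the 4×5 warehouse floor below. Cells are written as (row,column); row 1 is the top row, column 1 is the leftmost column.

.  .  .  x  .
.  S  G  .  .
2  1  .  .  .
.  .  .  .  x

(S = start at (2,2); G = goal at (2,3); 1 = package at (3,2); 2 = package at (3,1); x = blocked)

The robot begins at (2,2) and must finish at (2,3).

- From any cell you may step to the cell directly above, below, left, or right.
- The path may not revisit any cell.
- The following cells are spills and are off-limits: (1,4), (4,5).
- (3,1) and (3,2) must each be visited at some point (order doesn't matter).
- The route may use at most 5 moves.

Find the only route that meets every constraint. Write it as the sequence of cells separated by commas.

(2,2), (2,1), (3,1), (3,2), (3,3), (2,3)

The budget equals the shortest possible length, so every move has to be on a shortest route through the required cells.
Route from (2,2): left to (2,1), down to (3,1), 2× right (reaching (3,3)), up to (2,3) — 5 moves in all.
Check: all required cells visited; 5 ≤ 5 moves.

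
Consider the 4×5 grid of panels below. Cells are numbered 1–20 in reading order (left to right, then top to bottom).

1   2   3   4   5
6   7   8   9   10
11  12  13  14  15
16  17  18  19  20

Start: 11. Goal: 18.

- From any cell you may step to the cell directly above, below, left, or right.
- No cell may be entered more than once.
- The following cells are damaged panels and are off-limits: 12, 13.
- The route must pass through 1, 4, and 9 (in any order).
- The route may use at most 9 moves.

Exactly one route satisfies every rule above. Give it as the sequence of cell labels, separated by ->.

11 -> 6 -> 1 -> 2 -> 3 -> 4 -> 9 -> 14 -> 19 -> 18

The 9-move cap with required stops at 1, 4, 9 leaves no slack for detours.
Route from 11: up 2 to 1, right 3 to 4, down 3 to 19, left 1 to 18 — 9 moves in all.
Check: all required cells visited; 9 ≤ 9 moves.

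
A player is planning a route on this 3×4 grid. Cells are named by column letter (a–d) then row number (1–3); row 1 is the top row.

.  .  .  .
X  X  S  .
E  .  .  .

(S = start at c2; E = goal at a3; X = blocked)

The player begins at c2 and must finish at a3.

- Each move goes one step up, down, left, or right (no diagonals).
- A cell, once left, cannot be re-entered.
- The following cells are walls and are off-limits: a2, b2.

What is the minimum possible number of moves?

The Manhattan distance from c2 to a3 is |2−3| + |3−1| = 3, so at least 3 moves are needed.
A route of 3 moves achieves this: c2 → c3 → b3 → a3.
Since 3 matches the lower bound, it is optimal.

3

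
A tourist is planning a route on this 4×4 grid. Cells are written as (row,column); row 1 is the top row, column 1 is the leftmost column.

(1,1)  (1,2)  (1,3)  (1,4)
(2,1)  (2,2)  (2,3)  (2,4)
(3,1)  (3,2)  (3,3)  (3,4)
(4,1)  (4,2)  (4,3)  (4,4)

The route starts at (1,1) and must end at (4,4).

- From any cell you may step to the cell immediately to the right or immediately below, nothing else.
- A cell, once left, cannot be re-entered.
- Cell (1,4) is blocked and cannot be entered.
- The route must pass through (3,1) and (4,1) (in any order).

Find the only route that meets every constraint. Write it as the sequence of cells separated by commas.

Moves only go right or down, so the column and row indices never decrease.
Route from (1,1): down 3 to (4,1), right 3 to (4,4) — 6 moves in all.
Check: all required cells visited.

(1,1), (2,1), (3,1), (4,1), (4,2), (4,3), (4,4)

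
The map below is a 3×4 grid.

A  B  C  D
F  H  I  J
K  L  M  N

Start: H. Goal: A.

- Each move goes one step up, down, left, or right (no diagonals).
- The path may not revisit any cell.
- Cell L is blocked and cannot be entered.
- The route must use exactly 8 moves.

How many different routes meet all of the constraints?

1

Need simple routes of exactly 8 moves from H to A (Manhattan distance 2, so 3 moves are spent on a detour and 3 undoing it).
Enumerating: H I M N J D C B A.
That gives 1 route.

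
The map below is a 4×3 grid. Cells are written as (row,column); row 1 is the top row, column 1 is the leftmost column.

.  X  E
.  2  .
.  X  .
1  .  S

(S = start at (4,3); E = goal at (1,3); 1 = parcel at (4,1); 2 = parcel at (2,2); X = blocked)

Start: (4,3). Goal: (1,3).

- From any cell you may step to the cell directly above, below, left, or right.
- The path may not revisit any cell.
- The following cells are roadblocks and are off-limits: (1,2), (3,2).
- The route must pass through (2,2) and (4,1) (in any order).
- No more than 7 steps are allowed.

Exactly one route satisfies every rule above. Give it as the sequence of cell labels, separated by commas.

(4,3), (4,2), (4,1), (3,1), (2,1), (2,2), (2,3), (1,3)

Any route must reach (2,2) and (4,1) and still end at (1,3) within 7 moves, so the order of the required stops is forced.
Route from (4,3): left 2 to (4,1), up 2 to (2,1), right 2 to (2,3), up 1 to (1,3) — 7 moves in all.
Check: all required cells visited; 7 ≤ 7 moves.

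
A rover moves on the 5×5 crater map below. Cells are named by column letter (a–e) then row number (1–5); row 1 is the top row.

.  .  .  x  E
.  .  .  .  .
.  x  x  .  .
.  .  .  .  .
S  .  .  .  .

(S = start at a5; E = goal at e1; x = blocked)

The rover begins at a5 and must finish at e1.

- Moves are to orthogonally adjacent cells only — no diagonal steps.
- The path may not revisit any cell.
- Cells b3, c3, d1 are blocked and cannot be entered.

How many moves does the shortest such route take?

The Manhattan distance from a5 to e1 is |5−1| + |1−5| = 8, so at least 8 moves are needed.
A route of 8 moves achieves this: a5 → a4 → a3 → a2 → b2 → c2 → d2 → e2 → e1.
Since 8 matches the lower bound, it is optimal.

8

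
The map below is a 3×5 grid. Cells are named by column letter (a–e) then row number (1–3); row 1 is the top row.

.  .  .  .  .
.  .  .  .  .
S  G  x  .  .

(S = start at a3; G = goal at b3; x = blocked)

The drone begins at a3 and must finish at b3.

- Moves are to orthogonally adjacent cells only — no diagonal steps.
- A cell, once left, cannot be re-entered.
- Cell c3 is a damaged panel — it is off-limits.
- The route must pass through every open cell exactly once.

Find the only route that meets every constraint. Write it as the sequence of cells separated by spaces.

a3 a2 a1 b1 c1 d1 e1 e2 e3 d3 d2 c2 b2 b3

Need to visit all 14 open cells exactly once, starting at a3 and ending at b3.
Cell d3 has only two open neighbours (d2 and e3), so the path must pass straight through it: one of those is the cell it's entered from and the other is where it exits.
Route from a3: 2× up (reaching a1), 4× right (reaching e1), 2× down (reaching e3), left to d3, up to d2, 2× left (reaching b2), down to b3 — 13 moves in all.
Check: all 14 open cells covered.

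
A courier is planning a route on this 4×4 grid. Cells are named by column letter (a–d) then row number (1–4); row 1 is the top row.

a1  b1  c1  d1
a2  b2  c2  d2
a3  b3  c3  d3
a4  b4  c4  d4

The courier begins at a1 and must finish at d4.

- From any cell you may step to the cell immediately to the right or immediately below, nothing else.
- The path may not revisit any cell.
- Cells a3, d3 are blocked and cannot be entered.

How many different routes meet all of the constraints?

7

A right/down-only route from a1 to d4 makes exactly 3 down-moves and 3 right-moves in some order.
With no other constraints that would be C(6,3) = 20 routes.
Subtract routes through each blocked cell (inclusion–exclusion for overlaps): − through a3: 4 − through d3: 10 + through a3&d3: 1 → 7.
That gives 7 routes.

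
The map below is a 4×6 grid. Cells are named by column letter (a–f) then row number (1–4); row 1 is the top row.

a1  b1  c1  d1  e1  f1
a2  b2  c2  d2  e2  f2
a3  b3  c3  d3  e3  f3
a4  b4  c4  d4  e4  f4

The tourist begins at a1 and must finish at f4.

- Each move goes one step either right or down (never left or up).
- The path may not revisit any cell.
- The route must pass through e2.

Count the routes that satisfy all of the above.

A right/down-only route from a1 to f4 makes exactly 3 down-moves and 5 right-moves in some order.
With no other constraints that would be C(8,3) = 56 routes.
Split at e2 and multiply the segment counts: a1→e2: 5; e2→f4: 3; product = 15.
That gives 15 routes.

15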